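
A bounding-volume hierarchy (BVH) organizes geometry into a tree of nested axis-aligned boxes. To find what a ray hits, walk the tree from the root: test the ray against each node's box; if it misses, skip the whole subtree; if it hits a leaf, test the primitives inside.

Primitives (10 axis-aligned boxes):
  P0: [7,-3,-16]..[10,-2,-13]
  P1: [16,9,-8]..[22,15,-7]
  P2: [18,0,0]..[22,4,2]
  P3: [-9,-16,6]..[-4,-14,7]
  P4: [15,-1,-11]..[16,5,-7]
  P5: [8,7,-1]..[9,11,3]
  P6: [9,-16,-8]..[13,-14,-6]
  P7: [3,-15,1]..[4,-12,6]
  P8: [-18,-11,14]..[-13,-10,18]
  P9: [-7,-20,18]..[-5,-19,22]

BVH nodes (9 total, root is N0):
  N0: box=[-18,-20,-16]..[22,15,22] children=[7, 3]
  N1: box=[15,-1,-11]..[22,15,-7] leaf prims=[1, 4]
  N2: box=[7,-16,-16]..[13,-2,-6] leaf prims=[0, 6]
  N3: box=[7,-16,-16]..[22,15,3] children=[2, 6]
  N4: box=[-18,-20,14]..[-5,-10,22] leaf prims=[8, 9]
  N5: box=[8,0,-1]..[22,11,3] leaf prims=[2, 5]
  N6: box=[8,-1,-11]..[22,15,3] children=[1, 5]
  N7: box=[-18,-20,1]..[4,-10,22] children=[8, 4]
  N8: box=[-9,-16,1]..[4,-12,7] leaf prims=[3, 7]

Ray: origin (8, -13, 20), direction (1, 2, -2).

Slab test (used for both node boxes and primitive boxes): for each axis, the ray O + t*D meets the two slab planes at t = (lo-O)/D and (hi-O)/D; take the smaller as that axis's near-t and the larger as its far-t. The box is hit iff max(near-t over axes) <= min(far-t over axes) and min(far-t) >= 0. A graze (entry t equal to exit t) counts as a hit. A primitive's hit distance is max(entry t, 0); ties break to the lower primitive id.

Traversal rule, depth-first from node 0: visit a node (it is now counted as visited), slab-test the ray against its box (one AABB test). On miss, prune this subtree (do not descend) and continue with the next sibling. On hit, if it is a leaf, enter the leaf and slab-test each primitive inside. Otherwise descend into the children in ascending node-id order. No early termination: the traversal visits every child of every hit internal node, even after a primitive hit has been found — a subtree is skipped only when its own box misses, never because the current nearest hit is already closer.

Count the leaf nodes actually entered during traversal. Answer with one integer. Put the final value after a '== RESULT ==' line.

Trace the traversal:
N0 x:[-26,14] y:[-7/2,14] z:[-1,18] -> hit [-1,14], descend [3, 7]
  N3 x:[-1,14] y:[-3/2,14] z:[17/2,18] -> hit [17/2,14], descend [2, 6]
    N2 x:[-1,5] y:[-3/2,11/2] z:[13,18] -> miss, prune
    N6 x:[0,14] y:[6,14] z:[17/2,31/2] -> hit [17/2,14], descend [1, 5]
      N1 x:[7,14] y:[6,14] z:[27/2,31/2] -> hit [27/2,14] leaf, test {P1@t=27/2, P4(miss)}
      N5 x:[0,14] y:[13/2,12] z:[17/2,21/2] -> hit [17/2,21/2] leaf, test {P2(miss), P5(miss)}
  N7 x:[-26,-4] y:[-7/2,3/2] z:[-1,19/2] -> miss, prune

Summary -> nodes [0, 3, 2, 6, 1, 5, 7]; box-tests=7; leaf-entries=2; first=P1

== RESULT ==
2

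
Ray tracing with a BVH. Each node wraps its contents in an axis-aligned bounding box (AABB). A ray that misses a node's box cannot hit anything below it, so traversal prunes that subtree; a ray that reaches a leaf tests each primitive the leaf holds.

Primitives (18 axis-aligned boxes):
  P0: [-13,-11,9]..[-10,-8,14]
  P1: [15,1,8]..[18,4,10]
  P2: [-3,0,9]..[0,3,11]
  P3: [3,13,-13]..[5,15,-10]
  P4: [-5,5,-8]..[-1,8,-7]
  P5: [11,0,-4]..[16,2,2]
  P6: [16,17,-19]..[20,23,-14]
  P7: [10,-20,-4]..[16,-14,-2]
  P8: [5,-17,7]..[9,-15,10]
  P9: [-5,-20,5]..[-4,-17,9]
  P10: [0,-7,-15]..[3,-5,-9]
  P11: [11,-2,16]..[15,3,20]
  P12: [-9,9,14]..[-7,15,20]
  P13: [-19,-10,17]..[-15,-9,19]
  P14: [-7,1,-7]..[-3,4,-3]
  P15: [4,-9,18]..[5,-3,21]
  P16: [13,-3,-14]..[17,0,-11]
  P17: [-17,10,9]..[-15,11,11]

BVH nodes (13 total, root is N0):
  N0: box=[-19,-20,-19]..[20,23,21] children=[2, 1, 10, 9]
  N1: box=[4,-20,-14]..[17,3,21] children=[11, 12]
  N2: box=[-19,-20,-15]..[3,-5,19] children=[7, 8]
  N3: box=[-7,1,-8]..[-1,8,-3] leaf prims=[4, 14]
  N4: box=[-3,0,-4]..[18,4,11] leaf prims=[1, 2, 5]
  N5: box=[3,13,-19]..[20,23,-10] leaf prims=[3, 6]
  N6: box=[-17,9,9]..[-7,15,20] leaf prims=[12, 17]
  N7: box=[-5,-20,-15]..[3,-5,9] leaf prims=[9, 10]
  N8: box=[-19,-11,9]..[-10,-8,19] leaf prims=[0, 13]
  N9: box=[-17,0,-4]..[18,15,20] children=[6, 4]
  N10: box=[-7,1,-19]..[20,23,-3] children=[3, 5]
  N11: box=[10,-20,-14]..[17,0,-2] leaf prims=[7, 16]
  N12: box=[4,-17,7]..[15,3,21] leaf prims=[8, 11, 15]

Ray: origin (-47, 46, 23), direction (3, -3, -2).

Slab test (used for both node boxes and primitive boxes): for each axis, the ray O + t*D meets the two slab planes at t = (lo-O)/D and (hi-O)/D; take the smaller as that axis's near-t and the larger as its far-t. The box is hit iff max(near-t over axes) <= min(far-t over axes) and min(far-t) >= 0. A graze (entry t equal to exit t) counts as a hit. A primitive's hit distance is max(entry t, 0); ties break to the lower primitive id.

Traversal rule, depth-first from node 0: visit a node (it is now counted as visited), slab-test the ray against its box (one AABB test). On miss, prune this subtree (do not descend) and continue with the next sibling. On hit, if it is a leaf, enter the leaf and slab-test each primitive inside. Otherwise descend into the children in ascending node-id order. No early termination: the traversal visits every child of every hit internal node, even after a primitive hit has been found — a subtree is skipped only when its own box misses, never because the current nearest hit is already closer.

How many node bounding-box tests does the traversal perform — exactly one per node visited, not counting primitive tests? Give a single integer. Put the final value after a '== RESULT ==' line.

Traverse from the root:
N0 x:[28/3,67/3] y:[23/3,22] z:[1,21] -> hit [28/3,21], descend [1, 2, 9, 10]
  N1 x:[17,64/3] y:[43/3,22] z:[1,37/2] -> hit [17,37/2], descend [11, 12]
    N11 x:[19,64/3] y:[46/3,22] z:[25/2,37/2] -> miss, prune
    N12 x:[17,62/3] y:[43/3,21] z:[1,8] -> miss, prune
  N2 x:[28/3,50/3] y:[17,22] z:[2,19] -> miss, prune
  N9 x:[10,65/3] y:[31/3,46/3] z:[3/2,27/2] -> hit [31/3,27/2], descend [4, 6]
    N4 x:[44/3,65/3] y:[14,46/3] z:[6,27/2] -> miss, prune
    N6 x:[10,40/3] y:[31/3,37/3] z:[3/2,7] -> miss, prune
  N10 x:[40/3,67/3] y:[23/3,15] z:[13,21] -> hit [40/3,15], descend [3, 5]
    N3 x:[40/3,46/3] y:[38/3,15] z:[13,31/2] -> hit [40/3,15] leaf, test {P4(miss), P14@t=14}
    N5 x:[50/3,67/3] y:[23/3,11] z:[33/2,21] -> miss, prune

order=[0, 1, 11, 12, 2, 9, 4, 6, 10, 3, 5]  |boxes|=11  |leaves|=1  hit=P14

== RESULT ==
11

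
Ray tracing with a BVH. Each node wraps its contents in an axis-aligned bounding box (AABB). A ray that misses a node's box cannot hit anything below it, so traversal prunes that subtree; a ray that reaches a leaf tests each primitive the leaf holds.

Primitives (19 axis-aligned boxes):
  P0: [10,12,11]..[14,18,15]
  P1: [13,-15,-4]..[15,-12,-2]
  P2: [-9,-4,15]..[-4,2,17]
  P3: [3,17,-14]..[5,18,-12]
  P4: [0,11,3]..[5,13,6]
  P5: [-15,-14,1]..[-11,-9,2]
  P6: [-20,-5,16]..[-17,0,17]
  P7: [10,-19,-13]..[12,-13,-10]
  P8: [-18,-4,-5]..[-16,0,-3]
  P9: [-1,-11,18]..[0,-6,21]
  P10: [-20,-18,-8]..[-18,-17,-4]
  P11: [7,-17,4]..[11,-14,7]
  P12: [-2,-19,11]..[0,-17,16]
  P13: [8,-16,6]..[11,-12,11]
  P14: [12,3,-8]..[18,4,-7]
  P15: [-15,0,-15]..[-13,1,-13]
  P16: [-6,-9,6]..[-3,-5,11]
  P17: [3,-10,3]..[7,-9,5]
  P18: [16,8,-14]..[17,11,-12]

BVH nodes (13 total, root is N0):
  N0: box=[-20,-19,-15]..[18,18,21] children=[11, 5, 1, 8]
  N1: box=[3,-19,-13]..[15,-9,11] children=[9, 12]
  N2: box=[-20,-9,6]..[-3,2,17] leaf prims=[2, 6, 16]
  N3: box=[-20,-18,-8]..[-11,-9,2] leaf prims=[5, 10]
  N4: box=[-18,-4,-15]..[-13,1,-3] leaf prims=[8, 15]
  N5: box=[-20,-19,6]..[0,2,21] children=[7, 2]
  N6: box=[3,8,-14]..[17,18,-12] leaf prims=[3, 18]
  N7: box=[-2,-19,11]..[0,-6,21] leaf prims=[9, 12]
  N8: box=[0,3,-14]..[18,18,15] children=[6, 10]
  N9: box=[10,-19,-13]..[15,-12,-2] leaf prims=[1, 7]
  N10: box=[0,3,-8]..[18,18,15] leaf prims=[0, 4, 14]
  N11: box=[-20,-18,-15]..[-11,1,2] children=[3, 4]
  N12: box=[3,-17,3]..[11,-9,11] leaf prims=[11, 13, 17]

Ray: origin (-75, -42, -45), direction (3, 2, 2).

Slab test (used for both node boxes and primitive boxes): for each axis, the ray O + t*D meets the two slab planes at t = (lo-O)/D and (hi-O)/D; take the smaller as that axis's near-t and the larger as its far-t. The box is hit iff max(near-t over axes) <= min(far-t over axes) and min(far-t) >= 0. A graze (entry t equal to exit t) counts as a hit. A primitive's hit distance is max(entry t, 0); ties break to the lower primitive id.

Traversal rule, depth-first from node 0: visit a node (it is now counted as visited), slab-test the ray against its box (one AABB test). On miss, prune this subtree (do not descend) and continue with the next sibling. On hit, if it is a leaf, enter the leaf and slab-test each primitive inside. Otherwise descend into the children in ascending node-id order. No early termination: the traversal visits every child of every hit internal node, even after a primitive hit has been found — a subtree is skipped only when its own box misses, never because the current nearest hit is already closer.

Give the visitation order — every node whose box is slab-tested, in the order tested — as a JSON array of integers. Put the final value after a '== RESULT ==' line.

Traverse from the root:
N0 x:[55/3,31] y:[23/2,30] z:[15,33] -> hit [55/3,30], descend [1, 5, 8, 11]
  N1 x:[26,30] y:[23/2,33/2] z:[16,28] -> miss, prune
  N5 x:[55/3,25] y:[23/2,22] z:[51/2,33] -> miss, prune
  N8 x:[25,31] y:[45/2,30] z:[31/2,30] -> hit [25,30], descend [6, 10]
    N6 x:[26,92/3] y:[25,30] z:[31/2,33/2] -> miss, prune
    N10 x:[25,31] y:[45/2,30] z:[37/2,30] -> hit [25,30] leaf, test {P0@t=85/3, P4(miss), P14(miss)}
  N11 x:[55/3,64/3] y:[12,43/2] z:[15,47/2] -> hit [55/3,64/3], descend [3, 4]
    N3 x:[55/3,64/3] y:[12,33/2] z:[37/2,47/2] -> miss, prune
    N4 x:[19,62/3] y:[19,43/2] z:[15,21] -> hit [19,62/3] leaf, test {P8(miss), P15(miss)}

order=[0, 1, 5, 8, 6, 10, 11, 3, 4]  |boxes|=9  |leaves|=2  hit=P0

== RESULT ==
[0, 1, 5, 8, 6, 10, 11, 3, 4]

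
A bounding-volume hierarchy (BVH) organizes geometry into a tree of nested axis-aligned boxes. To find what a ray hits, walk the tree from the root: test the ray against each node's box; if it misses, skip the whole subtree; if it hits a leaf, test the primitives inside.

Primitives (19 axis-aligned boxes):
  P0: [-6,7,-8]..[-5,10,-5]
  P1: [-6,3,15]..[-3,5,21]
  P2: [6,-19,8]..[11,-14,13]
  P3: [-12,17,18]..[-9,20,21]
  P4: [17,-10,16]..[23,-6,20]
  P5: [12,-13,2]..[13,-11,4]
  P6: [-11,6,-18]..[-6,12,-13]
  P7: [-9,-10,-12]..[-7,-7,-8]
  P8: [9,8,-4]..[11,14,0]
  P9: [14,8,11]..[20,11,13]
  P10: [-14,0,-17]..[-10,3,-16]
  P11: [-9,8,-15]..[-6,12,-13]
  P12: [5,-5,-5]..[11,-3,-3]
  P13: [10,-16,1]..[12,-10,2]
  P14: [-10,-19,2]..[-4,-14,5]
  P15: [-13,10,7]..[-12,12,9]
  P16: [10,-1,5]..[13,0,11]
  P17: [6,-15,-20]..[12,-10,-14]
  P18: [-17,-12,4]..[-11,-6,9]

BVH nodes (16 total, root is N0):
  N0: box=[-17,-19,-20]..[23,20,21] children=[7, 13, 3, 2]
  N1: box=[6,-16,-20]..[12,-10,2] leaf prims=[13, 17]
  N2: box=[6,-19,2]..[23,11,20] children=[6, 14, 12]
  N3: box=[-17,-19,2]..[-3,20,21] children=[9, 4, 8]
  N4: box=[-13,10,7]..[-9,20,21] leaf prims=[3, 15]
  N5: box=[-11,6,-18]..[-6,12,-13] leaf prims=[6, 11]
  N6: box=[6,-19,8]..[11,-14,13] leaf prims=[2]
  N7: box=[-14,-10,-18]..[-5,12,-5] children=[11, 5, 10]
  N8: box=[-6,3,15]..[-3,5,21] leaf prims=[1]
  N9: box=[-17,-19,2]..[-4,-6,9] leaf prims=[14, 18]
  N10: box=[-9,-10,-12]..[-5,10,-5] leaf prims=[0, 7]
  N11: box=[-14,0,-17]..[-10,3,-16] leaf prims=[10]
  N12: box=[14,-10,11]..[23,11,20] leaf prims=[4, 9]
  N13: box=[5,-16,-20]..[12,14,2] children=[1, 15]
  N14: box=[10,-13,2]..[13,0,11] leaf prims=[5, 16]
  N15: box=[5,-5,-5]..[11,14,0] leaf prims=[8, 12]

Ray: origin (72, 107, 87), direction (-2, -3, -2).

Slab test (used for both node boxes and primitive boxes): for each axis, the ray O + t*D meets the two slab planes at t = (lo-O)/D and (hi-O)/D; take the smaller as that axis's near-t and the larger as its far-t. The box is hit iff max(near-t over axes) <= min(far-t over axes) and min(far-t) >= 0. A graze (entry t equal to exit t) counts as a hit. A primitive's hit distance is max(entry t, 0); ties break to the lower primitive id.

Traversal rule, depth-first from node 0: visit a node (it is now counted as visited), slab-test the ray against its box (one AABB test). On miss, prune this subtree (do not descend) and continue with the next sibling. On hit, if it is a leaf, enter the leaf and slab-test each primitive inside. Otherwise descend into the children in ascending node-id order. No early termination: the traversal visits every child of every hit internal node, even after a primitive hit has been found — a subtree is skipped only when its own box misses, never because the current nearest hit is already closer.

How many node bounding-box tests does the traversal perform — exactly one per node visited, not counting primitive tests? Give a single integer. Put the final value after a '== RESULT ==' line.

Walk:
N0 x:[49/2,89/2] y:[29,42] z:[33,107/2] -> hit [33,42], descend [2, 3, 7, 13]
  N2 x:[49/2,33] y:[32,42] z:[67/2,85/2] -> miss, prune
  N3 x:[75/2,89/2] y:[29,42] z:[33,85/2] -> hit [75/2,42], descend [4, 8, 9]
    N4 x:[81/2,85/2] y:[29,97/3] z:[33,40] -> miss, prune
    N8 x:[75/2,39] y:[34,104/3] z:[33,36] -> miss, prune
    N9 x:[38,89/2] y:[113/3,42] z:[39,85/2] -> hit [39,42] leaf, test {P14@t=41, P18(miss)}
  N7 x:[77/2,43] y:[95/3,39] z:[46,105/2] -> miss, prune
  N13 x:[30,67/2] y:[31,41] z:[85/2,107/2] -> miss, prune

Visited [0, 2, 3, 4, 8, 9, 7, 13]. Tests: 8 box, 1 leaf. Nearest: P14.

== RESULT ==
8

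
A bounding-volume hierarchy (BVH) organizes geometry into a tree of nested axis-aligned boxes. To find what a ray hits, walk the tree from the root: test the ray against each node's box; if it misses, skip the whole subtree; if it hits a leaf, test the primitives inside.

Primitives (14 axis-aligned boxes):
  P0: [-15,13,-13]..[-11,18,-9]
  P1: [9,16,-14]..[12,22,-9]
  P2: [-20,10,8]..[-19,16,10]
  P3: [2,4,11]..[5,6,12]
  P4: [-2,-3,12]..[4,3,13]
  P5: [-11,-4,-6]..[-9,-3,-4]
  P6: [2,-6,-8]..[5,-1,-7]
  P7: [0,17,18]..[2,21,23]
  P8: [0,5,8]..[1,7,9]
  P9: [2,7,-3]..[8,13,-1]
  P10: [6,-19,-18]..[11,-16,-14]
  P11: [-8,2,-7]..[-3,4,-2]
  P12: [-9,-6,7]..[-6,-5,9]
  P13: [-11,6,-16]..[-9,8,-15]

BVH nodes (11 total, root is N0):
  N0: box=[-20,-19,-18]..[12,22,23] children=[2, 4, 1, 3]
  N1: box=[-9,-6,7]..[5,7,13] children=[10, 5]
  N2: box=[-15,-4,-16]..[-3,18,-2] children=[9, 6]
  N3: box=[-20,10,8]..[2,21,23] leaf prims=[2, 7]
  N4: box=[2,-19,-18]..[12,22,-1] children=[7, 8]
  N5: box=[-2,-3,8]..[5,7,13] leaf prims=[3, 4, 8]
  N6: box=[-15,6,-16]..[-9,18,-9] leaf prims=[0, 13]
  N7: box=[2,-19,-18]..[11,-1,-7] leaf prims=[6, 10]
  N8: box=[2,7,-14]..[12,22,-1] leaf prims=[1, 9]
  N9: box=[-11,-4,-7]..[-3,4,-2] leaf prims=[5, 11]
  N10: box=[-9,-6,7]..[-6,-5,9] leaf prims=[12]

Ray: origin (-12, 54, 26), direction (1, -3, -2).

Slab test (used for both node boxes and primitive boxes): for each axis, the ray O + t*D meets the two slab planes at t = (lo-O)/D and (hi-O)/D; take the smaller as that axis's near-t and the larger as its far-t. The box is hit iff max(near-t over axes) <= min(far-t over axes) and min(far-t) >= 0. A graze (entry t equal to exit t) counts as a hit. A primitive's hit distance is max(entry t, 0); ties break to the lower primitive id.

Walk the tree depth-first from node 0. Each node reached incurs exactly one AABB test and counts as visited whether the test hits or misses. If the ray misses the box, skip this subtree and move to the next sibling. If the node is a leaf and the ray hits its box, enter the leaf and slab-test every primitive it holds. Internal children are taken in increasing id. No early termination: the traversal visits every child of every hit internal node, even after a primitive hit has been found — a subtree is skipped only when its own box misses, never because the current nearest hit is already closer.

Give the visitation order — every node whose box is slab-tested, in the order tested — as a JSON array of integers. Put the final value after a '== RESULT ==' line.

Traverse from the root:
N0 x:[-8,24] y:[32/3,73/3] z:[3/2,22] -> hit [32/3,22], descend [1, 2, 3, 4]
  N1 x:[3,17] y:[47/3,20] z:[13/2,19/2] -> miss, prune
  N2 x:[-3,9] y:[12,58/3] z:[14,21] -> miss, prune
  N3 x:[-8,14] y:[11,44/3] z:[3/2,9] -> miss, prune
  N4 x:[14,24] y:[32/3,73/3] z:[27/2,22] -> hit [14,22], descend [7, 8]
    N7 x:[14,23] y:[55/3,73/3] z:[33/2,22] -> hit [55/3,22] leaf, test {P6(miss), P10(miss)}
    N8 x:[14,24] y:[32/3,47/3] z:[27/2,20] -> hit [14,47/3] leaf, test {P1(miss), P9@t=14}

7 AABB tests over nodes [0, 1, 2, 3, 4, 7, 8]; 2 leaves entered; closest P9.

== RESULT ==
[0, 1, 2, 3, 4, 7, 8]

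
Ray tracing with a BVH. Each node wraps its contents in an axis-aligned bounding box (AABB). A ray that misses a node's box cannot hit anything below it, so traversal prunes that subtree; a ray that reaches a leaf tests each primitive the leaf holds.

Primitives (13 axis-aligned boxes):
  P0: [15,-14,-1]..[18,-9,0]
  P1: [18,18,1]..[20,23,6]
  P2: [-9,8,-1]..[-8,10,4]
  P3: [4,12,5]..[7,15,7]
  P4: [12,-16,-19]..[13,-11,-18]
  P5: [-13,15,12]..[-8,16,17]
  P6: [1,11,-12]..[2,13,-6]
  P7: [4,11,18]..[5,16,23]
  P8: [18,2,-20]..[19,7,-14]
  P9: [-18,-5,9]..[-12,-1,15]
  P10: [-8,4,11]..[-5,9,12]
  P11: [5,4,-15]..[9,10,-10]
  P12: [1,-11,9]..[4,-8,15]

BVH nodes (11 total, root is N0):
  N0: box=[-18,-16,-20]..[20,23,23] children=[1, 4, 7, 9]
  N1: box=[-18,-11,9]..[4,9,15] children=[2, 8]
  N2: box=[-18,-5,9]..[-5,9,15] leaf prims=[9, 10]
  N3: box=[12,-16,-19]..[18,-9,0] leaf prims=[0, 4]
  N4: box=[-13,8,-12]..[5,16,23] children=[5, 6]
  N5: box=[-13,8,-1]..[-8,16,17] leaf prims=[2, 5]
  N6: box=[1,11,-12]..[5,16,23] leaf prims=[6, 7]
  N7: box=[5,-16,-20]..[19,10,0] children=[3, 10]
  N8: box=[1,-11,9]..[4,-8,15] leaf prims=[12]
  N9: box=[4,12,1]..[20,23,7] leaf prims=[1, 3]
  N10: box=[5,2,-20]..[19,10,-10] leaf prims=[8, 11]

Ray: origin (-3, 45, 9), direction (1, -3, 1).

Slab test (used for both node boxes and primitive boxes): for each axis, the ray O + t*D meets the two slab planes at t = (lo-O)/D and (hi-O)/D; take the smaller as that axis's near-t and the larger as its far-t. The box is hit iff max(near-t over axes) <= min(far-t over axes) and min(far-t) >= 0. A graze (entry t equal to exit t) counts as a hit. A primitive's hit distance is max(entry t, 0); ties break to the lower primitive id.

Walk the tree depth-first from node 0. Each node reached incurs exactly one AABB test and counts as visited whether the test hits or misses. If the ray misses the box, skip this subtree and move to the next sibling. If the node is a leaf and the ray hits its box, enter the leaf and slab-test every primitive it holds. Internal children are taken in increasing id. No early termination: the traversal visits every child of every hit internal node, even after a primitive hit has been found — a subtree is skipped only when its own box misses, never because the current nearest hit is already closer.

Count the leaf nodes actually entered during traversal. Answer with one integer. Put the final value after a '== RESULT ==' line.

Traverse from the root:
N0 x:[-15,23] y:[22/3,61/3] z:[-29,14] -> hit [22/3,14], descend [1, 4, 7, 9]
  N1 x:[-15,7] y:[12,56/3] z:[0,6] -> miss, prune
  N4 x:[-10,8] y:[29/3,37/3] z:[-21,14] -> miss, prune
  N7 x:[8,22] y:[35/3,61/3] z:[-29,-9] -> miss, prune
  N9 x:[7,23] y:[22/3,11] z:[-8,-2] -> miss, prune

Summary -> nodes [0, 1, 4, 7, 9]; box-tests=5; leaf-entries=0; first=miss

== RESULT ==
0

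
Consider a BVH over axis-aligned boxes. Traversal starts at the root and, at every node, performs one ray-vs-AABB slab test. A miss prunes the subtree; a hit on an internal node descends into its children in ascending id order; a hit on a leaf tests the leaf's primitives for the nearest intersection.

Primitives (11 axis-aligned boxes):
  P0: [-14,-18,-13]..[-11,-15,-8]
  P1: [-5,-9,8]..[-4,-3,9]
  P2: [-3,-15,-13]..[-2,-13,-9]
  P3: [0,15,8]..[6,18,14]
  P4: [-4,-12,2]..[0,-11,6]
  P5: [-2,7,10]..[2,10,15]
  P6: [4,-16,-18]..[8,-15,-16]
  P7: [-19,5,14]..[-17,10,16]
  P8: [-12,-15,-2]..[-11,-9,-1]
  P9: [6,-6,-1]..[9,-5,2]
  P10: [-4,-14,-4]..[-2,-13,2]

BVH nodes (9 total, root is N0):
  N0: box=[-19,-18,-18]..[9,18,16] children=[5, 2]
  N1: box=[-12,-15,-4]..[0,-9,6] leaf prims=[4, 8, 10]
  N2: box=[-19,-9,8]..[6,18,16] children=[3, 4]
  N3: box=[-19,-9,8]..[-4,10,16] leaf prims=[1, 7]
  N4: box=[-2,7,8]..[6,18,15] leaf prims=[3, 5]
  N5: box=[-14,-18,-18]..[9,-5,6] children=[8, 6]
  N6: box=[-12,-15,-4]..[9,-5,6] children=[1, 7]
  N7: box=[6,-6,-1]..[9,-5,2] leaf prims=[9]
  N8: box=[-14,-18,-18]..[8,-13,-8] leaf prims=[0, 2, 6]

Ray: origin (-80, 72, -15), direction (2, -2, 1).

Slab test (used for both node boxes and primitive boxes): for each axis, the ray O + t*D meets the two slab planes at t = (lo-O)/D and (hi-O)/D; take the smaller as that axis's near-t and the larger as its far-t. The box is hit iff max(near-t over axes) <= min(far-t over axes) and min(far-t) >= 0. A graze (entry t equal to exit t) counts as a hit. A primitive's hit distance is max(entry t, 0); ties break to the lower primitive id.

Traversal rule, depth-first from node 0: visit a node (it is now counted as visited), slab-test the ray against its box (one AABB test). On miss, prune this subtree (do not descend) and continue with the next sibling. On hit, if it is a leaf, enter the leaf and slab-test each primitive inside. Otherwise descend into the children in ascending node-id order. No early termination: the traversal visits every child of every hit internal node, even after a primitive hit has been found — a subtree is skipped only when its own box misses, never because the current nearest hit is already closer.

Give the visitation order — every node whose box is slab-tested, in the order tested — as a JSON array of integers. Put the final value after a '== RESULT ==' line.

Traverse from the root:
N0 x:[61/2,89/2] y:[27,45] z:[-3,31] -> hit [61/2,31], descend [2, 5]
  N2 x:[61/2,43] y:[27,81/2] z:[23,31] -> hit [61/2,31], descend [3, 4]
    N3 x:[61/2,38] y:[31,81/2] z:[23,31] -> hit [31,31] leaf, test {P1(miss), P7@t=31}
    N4 x:[39,43] y:[27,65/2] z:[23,30] -> miss, prune
  N5 x:[33,89/2] y:[77/2,45] z:[-3,21] -> miss, prune

Summary -> nodes [0, 2, 3, 4, 5]; box-tests=5; leaf-entries=1; first=P7

== RESULT ==
[0, 2, 3, 4, 5]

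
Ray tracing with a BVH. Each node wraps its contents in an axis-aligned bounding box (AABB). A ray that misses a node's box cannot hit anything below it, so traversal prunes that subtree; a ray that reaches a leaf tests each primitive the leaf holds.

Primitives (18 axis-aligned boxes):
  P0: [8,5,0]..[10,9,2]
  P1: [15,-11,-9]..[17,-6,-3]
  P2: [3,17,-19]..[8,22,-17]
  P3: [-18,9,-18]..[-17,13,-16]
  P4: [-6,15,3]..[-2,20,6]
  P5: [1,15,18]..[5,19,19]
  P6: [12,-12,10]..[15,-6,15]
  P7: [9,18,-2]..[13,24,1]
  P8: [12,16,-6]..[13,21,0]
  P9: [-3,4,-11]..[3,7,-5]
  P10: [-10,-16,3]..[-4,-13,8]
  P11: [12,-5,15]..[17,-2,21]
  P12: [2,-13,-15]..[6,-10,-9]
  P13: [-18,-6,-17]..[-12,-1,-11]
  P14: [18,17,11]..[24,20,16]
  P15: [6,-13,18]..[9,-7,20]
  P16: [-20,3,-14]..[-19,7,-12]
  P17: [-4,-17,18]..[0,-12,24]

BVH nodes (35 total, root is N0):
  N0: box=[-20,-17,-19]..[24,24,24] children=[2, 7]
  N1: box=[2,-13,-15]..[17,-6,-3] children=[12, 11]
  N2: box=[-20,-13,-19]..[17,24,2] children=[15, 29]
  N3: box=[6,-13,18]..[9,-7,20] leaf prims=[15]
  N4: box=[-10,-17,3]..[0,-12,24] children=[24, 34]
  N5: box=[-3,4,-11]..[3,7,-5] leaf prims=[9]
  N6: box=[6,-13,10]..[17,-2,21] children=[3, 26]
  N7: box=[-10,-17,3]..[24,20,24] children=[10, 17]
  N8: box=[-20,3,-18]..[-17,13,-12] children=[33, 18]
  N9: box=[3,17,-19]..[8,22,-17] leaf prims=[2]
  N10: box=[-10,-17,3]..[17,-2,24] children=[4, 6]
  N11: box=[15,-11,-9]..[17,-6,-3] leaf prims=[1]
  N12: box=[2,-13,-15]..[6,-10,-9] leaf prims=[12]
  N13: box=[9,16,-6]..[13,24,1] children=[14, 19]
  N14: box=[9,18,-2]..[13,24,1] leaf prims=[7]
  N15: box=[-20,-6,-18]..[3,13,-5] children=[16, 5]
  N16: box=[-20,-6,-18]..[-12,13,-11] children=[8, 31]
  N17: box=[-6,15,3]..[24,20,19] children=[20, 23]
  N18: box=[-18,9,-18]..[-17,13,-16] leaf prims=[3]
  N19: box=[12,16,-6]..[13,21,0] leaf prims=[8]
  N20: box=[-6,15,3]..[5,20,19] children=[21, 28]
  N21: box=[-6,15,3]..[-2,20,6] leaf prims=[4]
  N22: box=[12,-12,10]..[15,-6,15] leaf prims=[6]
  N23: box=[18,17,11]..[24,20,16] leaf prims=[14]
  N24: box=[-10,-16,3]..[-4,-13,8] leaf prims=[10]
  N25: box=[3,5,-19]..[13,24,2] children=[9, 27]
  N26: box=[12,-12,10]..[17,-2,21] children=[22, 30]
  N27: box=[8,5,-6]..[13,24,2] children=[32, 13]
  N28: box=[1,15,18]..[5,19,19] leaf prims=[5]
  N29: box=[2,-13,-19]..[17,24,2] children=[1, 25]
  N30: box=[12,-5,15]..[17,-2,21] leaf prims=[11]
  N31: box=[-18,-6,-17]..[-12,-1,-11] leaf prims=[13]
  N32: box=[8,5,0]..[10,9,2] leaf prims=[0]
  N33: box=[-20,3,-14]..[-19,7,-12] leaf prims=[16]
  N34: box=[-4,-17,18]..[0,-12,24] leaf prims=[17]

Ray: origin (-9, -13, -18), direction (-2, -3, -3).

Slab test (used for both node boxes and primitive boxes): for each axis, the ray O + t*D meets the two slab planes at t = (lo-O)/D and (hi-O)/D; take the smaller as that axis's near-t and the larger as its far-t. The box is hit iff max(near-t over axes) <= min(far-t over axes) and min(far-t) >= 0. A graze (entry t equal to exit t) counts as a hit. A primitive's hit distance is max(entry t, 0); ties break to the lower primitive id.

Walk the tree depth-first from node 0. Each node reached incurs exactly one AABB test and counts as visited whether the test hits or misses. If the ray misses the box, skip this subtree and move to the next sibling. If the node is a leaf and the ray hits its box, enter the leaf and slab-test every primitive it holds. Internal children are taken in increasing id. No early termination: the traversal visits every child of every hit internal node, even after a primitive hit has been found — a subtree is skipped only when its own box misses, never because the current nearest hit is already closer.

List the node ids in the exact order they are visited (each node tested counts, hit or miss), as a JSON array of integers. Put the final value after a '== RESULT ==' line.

Trace the traversal:
N0 x:[-33/2,11/2] y:[-37/3,4/3] z:[-14,1/3] -> hit [-37/3,1/3], descend [2, 7]
  N2 x:[-13,11/2] y:[-37/3,0] z:[-20/3,1/3] -> hit [-20/3,0], descend [15, 29]
    N15 x:[-6,11/2] y:[-26/3,-7/3] z:[-13/3,0] -> miss, prune
    N29 x:[-13,-11/2] y:[-37/3,0] z:[-20/3,1/3] -> miss, prune
  N7 x:[-33/2,1/2] y:[-11,4/3] z:[-14,-7] -> miss, prune

Summary -> nodes [0, 2, 15, 29, 7]; box-tests=5; leaf-entries=0; first=miss

== RESULT ==
[0, 2, 15, 29, 7]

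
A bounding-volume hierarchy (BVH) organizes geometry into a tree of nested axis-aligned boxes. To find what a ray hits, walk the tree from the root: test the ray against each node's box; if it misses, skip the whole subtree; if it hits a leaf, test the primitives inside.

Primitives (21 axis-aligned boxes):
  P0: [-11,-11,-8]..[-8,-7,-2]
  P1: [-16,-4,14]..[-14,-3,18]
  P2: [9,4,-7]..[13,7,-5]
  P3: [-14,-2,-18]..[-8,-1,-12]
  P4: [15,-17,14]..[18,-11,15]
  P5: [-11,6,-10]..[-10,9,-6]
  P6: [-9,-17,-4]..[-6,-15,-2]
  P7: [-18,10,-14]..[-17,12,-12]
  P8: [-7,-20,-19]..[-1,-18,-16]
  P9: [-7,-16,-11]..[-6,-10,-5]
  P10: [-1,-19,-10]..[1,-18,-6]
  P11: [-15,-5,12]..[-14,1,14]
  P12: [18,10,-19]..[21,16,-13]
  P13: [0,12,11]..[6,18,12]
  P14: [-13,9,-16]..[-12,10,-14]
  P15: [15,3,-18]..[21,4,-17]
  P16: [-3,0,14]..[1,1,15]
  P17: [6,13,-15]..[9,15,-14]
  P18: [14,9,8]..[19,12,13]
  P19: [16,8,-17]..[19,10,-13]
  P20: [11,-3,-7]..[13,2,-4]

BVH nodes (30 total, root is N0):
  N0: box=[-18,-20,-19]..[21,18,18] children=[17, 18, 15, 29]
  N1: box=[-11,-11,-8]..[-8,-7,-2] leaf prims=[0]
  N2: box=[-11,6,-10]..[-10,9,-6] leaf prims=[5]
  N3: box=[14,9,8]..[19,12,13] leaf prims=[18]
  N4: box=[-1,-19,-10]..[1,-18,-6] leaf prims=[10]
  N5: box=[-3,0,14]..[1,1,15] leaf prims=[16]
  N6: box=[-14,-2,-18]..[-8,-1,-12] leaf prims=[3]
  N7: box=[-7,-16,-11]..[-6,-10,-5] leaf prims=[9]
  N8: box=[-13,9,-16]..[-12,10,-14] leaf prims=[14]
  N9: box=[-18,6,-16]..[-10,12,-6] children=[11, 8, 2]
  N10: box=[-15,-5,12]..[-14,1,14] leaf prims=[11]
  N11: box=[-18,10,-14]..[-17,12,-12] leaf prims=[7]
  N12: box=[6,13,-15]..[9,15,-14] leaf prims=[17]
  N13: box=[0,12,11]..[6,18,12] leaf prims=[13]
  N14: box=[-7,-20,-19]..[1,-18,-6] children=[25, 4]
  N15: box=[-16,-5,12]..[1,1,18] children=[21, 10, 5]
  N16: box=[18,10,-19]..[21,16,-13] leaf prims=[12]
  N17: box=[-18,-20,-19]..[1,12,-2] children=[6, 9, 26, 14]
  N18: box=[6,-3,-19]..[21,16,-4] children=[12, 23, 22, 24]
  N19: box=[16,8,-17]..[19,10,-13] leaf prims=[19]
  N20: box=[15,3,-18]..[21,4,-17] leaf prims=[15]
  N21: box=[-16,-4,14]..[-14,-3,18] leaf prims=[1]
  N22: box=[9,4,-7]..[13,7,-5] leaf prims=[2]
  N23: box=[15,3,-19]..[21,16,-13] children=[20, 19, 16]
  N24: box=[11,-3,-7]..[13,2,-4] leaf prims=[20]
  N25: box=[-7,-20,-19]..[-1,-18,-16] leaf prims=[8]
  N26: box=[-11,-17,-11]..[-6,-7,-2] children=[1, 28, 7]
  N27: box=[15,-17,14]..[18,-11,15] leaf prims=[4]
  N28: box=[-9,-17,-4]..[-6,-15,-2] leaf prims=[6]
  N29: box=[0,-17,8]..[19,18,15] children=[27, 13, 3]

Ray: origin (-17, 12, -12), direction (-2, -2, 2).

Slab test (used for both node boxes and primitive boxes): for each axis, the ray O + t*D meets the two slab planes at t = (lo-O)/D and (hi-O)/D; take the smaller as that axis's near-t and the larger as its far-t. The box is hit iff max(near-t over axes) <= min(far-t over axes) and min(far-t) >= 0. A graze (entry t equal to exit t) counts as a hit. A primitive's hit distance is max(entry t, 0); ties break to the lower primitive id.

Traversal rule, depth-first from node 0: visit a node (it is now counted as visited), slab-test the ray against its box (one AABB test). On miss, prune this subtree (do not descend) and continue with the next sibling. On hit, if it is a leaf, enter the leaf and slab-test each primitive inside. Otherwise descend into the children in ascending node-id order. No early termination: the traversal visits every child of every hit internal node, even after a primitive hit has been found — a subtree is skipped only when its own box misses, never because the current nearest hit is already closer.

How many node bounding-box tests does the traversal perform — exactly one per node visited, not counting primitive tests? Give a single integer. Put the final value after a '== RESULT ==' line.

Trace the traversal:
N0 x:[-19,1/2] y:[-3,16] z:[-7/2,15] -> hit [-3,1/2], descend [15, 17, 18, 29]
  N15 x:[-9,-1/2] y:[11/2,17/2] z:[12,15] -> miss, prune
  N17 x:[-9,1/2] y:[0,16] z:[-7/2,5] -> hit [0,1/2], descend [6, 9, 14, 26]
    N6 x:[-9/2,-3/2] y:[13/2,7] z:[-3,0] -> miss, prune
    N9 x:[-7/2,1/2] y:[0,3] z:[-2,3] -> hit [0,1/2], descend [2, 8, 11]
      N2 x:[-7/2,-3] y:[3/2,3] z:[1,3] -> miss, prune
      N8 x:[-5/2,-2] y:[1,3/2] z:[-2,-1] -> miss, prune
      N11 x:[0,1/2] y:[0,1] z:[-1,0] -> hit [0,0] leaf, test {P7@t=0}
    N14 x:[-9,-5] y:[15,16] z:[-7/2,3] -> miss, prune
    N26 x:[-11/2,-3] y:[19/2,29/2] z:[1/2,5] -> miss, prune
  N18 x:[-19,-23/2] y:[-2,15/2] z:[-7/2,4] -> miss, prune
  N29 x:[-18,-17/2] y:[-3,29/2] z:[10,27/2] -> miss, prune

12 AABB tests over nodes [0, 15, 17, 6, 9, 2, 8, 11, 14, 26, 18, 29]; 1 leaf entered; closest P7.

== RESULT ==
12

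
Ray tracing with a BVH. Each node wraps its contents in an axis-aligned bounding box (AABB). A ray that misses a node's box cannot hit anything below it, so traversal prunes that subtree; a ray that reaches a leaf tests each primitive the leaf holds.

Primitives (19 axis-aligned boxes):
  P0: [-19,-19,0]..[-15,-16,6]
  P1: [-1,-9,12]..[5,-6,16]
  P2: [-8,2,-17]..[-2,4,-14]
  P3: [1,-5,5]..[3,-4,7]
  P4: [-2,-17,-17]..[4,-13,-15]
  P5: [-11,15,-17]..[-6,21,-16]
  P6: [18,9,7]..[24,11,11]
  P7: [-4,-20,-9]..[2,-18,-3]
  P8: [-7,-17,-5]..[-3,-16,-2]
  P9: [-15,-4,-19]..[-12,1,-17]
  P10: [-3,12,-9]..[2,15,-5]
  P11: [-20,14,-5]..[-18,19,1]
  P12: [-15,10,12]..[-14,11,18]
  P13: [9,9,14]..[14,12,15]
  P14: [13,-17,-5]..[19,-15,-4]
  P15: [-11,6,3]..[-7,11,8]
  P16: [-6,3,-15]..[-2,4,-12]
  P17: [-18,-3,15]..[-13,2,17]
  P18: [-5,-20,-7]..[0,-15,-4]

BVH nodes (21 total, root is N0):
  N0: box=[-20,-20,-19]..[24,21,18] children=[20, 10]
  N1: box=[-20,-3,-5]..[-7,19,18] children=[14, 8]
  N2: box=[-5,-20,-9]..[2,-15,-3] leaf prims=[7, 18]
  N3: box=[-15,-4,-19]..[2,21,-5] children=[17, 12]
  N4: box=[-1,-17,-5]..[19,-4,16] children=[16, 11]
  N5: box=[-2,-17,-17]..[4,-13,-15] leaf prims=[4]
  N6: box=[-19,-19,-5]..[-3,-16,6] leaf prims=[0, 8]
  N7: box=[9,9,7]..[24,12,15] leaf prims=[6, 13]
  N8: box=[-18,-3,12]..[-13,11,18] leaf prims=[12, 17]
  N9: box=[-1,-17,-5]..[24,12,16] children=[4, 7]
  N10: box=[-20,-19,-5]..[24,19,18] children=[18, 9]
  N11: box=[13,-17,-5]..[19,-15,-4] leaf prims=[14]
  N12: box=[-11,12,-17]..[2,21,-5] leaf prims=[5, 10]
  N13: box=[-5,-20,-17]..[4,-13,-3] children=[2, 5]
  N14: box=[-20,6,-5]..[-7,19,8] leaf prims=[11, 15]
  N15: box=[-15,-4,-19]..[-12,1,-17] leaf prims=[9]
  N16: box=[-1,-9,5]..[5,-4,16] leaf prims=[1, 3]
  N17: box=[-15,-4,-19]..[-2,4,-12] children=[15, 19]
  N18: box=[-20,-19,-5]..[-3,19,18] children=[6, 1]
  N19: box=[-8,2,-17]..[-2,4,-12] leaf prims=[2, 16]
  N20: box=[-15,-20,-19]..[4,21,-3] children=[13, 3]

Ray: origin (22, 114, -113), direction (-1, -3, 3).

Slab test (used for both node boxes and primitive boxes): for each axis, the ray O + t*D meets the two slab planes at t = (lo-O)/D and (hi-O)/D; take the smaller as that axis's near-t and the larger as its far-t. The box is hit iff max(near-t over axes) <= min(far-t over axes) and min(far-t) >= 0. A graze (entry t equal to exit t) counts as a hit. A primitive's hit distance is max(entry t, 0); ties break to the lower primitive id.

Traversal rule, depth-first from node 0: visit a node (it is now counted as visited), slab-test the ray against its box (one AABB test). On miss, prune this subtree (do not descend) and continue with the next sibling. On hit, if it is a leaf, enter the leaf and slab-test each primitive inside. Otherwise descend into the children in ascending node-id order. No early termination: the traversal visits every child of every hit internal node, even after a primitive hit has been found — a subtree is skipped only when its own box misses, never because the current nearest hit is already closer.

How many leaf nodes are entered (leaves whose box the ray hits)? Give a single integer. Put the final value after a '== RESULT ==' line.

Traverse from the root:
N0 x:[-2,42] y:[31,134/3] z:[94/3,131/3] -> hit [94/3,42], descend [10, 20]
  N10 x:[-2,42] y:[95/3,133/3] z:[36,131/3] -> hit [36,42], descend [9, 18]
    N9 x:[-2,23] y:[34,131/3] z:[36,43] -> miss, prune
    N18 x:[25,42] y:[95/3,133/3] z:[36,131/3] -> hit [36,42], descend [1, 6]
      N1 x:[29,42] y:[95/3,39] z:[36,131/3] -> hit [36,39], descend [8, 14]
        N8 x:[35,40] y:[103/3,39] z:[125/3,131/3] -> miss, prune
        N14 x:[29,42] y:[95/3,36] z:[36,121/3] -> hit [36,36] leaf, test {P11(miss), P15(miss)}
      N6 x:[25,41] y:[130/3,133/3] z:[36,119/3] -> miss, prune
  N20 x:[18,37] y:[31,134/3] z:[94/3,110/3] -> hit [94/3,110/3], descend [3, 13]
    N3 x:[20,37] y:[31,118/3] z:[94/3,36] -> hit [94/3,36], descend [12, 17]
      N12 x:[20,33] y:[31,34] z:[32,36] -> hit [32,33] leaf, test {P5@t=32, P10(miss)}
      N17 x:[24,37] y:[110/3,118/3] z:[94/3,101/3] -> miss, prune
    N13 x:[18,27] y:[127/3,134/3] z:[32,110/3] -> miss, prune

order=[0, 10, 9, 18, 1, 8, 14, 6, 20, 3, 12, 17, 13]  |boxes|=13  |leaves|=2  hit=P5

== RESULT ==
2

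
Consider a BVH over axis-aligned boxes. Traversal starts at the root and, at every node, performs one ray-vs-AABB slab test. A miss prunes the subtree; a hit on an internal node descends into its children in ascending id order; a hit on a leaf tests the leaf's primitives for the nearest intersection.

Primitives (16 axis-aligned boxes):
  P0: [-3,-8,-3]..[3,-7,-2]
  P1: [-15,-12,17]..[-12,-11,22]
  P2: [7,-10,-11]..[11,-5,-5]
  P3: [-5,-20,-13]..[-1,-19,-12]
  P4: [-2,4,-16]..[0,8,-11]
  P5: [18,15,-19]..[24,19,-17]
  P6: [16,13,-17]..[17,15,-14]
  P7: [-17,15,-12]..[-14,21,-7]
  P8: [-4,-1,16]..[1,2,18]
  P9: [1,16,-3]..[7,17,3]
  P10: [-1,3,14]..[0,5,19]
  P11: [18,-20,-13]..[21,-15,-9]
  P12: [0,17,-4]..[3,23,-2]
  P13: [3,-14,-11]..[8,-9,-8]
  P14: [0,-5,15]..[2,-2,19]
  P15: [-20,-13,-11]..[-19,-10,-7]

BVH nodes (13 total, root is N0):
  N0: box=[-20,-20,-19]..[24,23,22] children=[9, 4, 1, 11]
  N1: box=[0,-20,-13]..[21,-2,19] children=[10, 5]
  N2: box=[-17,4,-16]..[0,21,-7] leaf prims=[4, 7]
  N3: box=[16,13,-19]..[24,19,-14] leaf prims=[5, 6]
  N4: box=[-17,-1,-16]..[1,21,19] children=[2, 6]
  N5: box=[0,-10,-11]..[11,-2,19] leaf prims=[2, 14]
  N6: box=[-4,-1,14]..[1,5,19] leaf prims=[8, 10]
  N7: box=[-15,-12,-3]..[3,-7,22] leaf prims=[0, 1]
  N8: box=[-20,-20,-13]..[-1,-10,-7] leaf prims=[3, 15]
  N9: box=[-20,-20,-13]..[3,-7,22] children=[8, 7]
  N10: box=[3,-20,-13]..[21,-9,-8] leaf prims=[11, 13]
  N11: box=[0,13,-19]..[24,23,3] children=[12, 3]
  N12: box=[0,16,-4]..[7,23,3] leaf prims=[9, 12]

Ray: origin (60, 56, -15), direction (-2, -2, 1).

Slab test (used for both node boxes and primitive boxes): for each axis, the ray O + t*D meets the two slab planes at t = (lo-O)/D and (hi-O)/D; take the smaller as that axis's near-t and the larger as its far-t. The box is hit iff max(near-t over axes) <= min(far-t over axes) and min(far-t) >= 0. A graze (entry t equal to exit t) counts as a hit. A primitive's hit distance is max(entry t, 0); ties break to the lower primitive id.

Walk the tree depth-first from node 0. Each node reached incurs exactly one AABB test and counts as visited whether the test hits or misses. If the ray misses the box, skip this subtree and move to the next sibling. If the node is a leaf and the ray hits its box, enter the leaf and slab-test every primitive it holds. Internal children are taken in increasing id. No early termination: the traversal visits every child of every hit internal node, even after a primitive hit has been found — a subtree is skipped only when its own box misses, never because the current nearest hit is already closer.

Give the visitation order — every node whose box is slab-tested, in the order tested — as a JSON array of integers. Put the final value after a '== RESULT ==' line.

Walk:
N0 x:[18,40] y:[33/2,38] z:[-4,37] -> hit [18,37], descend [1, 4, 9, 11]
  N1 x:[39/2,30] y:[29,38] z:[2,34] -> hit [29,30], descend [5, 10]
    N5 x:[49/2,30] y:[29,33] z:[4,34] -> hit [29,30] leaf, test {P2(miss), P14@t=30}
    N10 x:[39/2,57/2] y:[65/2,38] z:[2,7] -> miss, prune
  N4 x:[59/2,77/2] y:[35/2,57/2] z:[-1,34] -> miss, prune
  N9 x:[57/2,40] y:[63/2,38] z:[2,37] -> hit [63/2,37], descend [7, 8]
    N7 x:[57/2,75/2] y:[63/2,34] z:[12,37] -> hit [63/2,34] leaf, test {P0(miss), P1(miss)}
    N8 x:[61/2,40] y:[33,38] z:[2,8] -> miss, prune
  N11 x:[18,30] y:[33/2,43/2] z:[-4,18] -> hit [18,18], descend [3, 12]
    N3 x:[18,22] y:[37/2,43/2] z:[-4,1] -> miss, prune
    N12 x:[53/2,30] y:[33/2,20] z:[11,18] -> miss, prune

Summary -> nodes [0, 1, 5, 10, 4, 9, 7, 8, 11, 3, 12]; box-tests=11; leaf-entries=2; first=P14

== RESULT ==
[0, 1, 5, 10, 4, 9, 7, 8, 11, 3, 12]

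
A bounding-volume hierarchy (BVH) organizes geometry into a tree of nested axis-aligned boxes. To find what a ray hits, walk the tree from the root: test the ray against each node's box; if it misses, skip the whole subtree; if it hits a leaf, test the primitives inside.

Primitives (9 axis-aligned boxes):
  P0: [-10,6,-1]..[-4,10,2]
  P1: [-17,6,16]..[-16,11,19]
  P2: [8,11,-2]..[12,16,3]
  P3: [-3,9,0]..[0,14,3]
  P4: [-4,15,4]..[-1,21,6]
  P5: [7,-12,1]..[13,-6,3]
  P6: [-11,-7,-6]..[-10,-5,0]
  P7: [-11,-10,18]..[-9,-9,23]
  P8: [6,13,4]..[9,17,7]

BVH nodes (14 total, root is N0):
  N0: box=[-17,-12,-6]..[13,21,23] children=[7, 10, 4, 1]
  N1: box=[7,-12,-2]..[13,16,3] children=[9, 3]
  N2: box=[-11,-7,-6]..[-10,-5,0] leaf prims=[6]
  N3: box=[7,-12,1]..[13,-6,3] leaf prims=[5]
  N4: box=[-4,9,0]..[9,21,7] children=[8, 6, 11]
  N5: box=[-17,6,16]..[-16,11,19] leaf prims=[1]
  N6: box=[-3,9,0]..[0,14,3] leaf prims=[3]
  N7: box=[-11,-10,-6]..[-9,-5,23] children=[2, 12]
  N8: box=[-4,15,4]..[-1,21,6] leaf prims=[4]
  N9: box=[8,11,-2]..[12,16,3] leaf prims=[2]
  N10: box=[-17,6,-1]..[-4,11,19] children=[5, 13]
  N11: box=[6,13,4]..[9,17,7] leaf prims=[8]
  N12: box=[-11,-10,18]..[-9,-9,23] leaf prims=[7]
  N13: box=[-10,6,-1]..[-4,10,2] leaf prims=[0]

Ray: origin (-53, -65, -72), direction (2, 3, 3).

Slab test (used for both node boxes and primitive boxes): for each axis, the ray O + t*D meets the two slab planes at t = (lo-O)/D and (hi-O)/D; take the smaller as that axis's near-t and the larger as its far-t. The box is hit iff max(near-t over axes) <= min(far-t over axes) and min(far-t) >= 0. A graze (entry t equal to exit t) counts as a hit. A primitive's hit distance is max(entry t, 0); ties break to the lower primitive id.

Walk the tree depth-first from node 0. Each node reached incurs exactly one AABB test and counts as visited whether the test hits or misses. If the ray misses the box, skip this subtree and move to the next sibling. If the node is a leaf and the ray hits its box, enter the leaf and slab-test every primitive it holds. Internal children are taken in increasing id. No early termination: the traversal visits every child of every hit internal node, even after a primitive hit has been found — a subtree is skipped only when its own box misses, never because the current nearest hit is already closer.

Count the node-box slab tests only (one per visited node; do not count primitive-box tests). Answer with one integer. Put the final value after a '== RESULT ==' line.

Trace the traversal:
N0 x:[18,33] y:[53/3,86/3] z:[22,95/3] -> hit [22,86/3], descend [1, 4, 7, 10]
  N1 x:[30,33] y:[53/3,27] z:[70/3,25] -> miss, prune
  N4 x:[49/2,31] y:[74/3,86/3] z:[24,79/3] -> hit [74/3,79/3], descend [6, 8, 11]
    N6 x:[25,53/2] y:[74/3,79/3] z:[24,25] -> hit [25,25] leaf, test {P3@t=25}
    N8 x:[49/2,26] y:[80/3,86/3] z:[76/3,26] -> miss, prune
    N11 x:[59/2,31] y:[26,82/3] z:[76/3,79/3] -> miss, prune
  N7 x:[21,22] y:[55/3,20] z:[22,95/3] -> miss, prune
  N10 x:[18,49/2] y:[71/3,76/3] z:[71/3,91/3] -> hit [71/3,49/2], descend [5, 13]
    N5 x:[18,37/2] y:[71/3,76/3] z:[88/3,91/3] -> miss, prune
    N13 x:[43/2,49/2] y:[71/3,25] z:[71/3,74/3] -> hit [71/3,49/2] leaf, test {P0@t=71/3}

10 AABB tests over nodes [0, 1, 4, 6, 8, 11, 7, 10, 5, 13]; 2 leaves entered; closest P0.

== RESULT ==
10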